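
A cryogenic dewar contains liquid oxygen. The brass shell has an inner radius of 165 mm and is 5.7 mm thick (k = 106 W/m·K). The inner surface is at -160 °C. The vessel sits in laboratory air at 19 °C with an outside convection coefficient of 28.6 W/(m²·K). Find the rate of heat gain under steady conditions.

Each spherical layer contributes R = (1/r_i − 1/r_o)/(4πk):
R_brass shell = (1/0.165 − 1/0.1707)/(4π×106) = 1.519×10^-4 K/W
R_outer film = 1/(h·4πr_o²) = 1/(28.6×4π×0.1707²) = 0.09549 K/W
R_total = 0.09564 K/W
Q = ΔT/R_total = 179/0.09564

Q ≈ 1870 W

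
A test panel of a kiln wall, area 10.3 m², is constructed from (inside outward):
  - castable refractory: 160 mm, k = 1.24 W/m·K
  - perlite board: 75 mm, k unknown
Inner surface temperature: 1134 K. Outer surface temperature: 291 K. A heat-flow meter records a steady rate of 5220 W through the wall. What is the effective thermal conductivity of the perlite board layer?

k ≈ 0.0489 W/(m·K)

Treating each layer as a thermal resistance in series:
R_castable refractory = L/(kA) = 0.16/(1.24×10.3) = 0.01253 K/W
Sum of known resistances R_other = 0.01253 K/W
Total R = ΔT/Q = 843/5220 = 0.1615 K/W
R_perlite board = R_total − R_other = 0.149 K/W
k = L/(R·A) = 0.075/(0.149×10.3)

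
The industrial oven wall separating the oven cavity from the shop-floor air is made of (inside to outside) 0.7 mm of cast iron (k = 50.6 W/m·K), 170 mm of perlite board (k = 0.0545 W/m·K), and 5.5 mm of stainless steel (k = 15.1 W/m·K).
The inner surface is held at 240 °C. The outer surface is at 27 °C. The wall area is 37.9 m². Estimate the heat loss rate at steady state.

Using the resistance-network approach (series):
R_cast iron = L/(kA) = 0.0007/(50.6×37.9) = 3.65×10^-7 K/W
R_perlite board = L/(kA) = 0.17/(0.0545×37.9) = 0.0823 K/W
R_stainless steel = L/(kA) = 0.0055/(15.1×37.9) = 9.611×10^-6 K/W
R_total = 0.08231 K/W
Q = ΔT / R_total = 213 / 0.08231

Q ≈ 2590 W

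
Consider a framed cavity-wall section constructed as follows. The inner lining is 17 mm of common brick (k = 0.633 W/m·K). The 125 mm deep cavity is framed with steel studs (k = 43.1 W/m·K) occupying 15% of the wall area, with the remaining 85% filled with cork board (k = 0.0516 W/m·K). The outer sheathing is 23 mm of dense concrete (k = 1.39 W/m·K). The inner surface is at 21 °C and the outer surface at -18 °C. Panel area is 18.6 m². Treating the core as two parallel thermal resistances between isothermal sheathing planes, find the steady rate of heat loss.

Q ≈ 11600 W

Sheathing layers in series; stud and cavity paths in parallel between them.
R_inner = 0.017/(0.633×18.6) = 0.001444 K/W
R_stud  = 0.125/(43.1×0.15×18.6) = 0.00104 K/W
R_cav   = 0.125/(0.0516×0.85×18.6) = 0.1532 K/W
1/R_core = 1/R_stud + 1/R_cav → R_core = 0.001033 K/W
R_outer = 0.023/(1.39×18.6) = 8.896×10^-4 K/W
R_total = 0.003366 K/W
Q = ΔT/R_total = 39/0.003366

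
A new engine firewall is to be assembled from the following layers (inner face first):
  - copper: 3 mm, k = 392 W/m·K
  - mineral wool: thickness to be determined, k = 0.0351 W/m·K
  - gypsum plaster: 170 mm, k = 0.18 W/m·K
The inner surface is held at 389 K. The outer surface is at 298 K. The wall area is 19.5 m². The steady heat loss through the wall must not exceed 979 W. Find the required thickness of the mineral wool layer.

Using the resistance-network approach (series):
R_copper = L/(kA) = 0.003/(392×19.5) = 3.925×10^-7 K/W
R_gypsum plaster = L/(kA) = 0.17/(0.18×19.5) = 0.04843 K/W
Sum of the known resistances R_other = 0.04843 K/W
Required total resistance R_tot = ΔT/Q_allow = 91/979 = 0.09295 K/W
R_mineral wool = R_tot − R_other = 0.04452 K/W
L = R·k·A = 0.04452×0.0351×19.5

L ≈ 30.5 mm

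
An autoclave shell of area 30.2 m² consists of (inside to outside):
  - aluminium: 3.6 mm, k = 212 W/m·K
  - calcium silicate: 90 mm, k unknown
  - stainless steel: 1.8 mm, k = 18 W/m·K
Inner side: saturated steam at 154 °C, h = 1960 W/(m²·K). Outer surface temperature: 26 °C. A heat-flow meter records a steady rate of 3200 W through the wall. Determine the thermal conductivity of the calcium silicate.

Series thermal resistances:
R_inner film = 1/(h_i·A) = 1/(1960×30.2) = 1.689×10^-5 K/W
R_aluminium = L/(kA) = 0.0036/(212×30.2) = 5.623×10^-7 K/W
R_stainless steel = L/(kA) = 0.0018/(18×30.2) = 3.311×10^-6 K/W
Sum of known resistances R_other = 2.077×10^-5 K/W
Total R = ΔT/Q = 128/3200 = 0.04 K/W
R_calcium silicate = R_total − R_other = 0.03998 K/W
k = L/(R·A) = 0.09/(0.03998×30.2)

k ≈ 0.0745 W/(m·K)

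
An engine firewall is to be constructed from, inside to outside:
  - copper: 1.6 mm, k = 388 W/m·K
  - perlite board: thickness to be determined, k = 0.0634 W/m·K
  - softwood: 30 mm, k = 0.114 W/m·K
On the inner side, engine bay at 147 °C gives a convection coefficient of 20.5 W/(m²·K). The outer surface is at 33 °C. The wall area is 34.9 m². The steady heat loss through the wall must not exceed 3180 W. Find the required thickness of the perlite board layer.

Series thermal resistances:
R_inner film = 1/(h_i·A) = 1/(20.5×34.9) = 0.001398 K/W
R_copper = L/(kA) = 0.0016/(388×34.9) = 1.182×10^-7 K/W
R_softwood = L/(kA) = 0.03/(0.114×34.9) = 0.00754 K/W
Sum of the known resistances R_other = 0.008938 K/W
Required total resistance R_tot = ΔT/Q_allow = 114/3180 = 0.03585 K/W
R_perlite board = R_tot − R_other = 0.02691 K/W
L = R·k·A = 0.02691×0.0634×34.9

L ≈ 59.5 mm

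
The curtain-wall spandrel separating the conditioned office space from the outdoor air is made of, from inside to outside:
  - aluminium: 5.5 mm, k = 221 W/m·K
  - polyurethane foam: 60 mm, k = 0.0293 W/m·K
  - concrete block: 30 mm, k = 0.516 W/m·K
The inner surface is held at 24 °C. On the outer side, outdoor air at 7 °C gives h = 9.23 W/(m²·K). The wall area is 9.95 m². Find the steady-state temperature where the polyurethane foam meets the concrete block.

T ≈ 8.28 °C

Treating each layer as a thermal resistance in series:
R_aluminium = L/(kA) = 0.0055/(221×9.95) = 2.501×10^-6 K/W
R_polyurethane foam = L/(kA) = 0.06/(0.0293×9.95) = 0.2058 K/W
R_concrete block = L/(kA) = 0.03/(0.516×9.95) = 0.005843 K/W
R_outer film = 1/(h_o·A) = 1/(9.23×9.95) = 0.01089 K/W
R_total = 0.2225 K/W;  Q = ΔT/R_total = 17/0.2225 = 76.39 W
T_interface = T_inner − Q·ΣR(inner→interface) = 24 − 76.4×0.2058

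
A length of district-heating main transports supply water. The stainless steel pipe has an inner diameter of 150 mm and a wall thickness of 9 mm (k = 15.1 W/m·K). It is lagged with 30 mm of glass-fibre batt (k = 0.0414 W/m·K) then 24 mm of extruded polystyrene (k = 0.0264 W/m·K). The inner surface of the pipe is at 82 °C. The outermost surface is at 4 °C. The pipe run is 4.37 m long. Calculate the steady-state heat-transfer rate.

Q ≈ 146 W

Per-layer cylindrical resistances, series-summed:
R_stainless steel pipe wall = ln(84/75)/(2π×15.1×4.37) = 2.733×10^-4 K/W
R_glass-fibre batt = ln(114/84)/(2π×0.0414×4.37) = 0.2686 K/W
R_extruded polystyrene = ln(138/114)/(2π×0.0264×4.37) = 0.2636 K/W
R_total = 0.5325 K/W
Q = ΔT/R_total = 78/0.5325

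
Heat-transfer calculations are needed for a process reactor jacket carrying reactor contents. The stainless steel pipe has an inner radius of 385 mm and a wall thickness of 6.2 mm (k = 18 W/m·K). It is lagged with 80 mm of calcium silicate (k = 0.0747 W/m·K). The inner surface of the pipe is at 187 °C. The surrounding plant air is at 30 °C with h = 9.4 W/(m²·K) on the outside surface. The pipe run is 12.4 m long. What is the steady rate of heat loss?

Q ≈ 4500 W

Treating each annulus and film as a series resistance:
R_stainless steel pipe wall = ln(391.2/385)/(2π×18×12.4) = 1.139×10^-5 K/W
R_calcium silicate = ln(471.2/391.2)/(2π×0.0747×12.4) = 0.03197 K/W
R_outer film = 1/(h_o·2πr_oL) = 1/(9.4×2π×0.4712×12.4) = 0.002898 K/W
R_total = 0.03488 K/W
Q = ΔT/R_total = 157/0.03488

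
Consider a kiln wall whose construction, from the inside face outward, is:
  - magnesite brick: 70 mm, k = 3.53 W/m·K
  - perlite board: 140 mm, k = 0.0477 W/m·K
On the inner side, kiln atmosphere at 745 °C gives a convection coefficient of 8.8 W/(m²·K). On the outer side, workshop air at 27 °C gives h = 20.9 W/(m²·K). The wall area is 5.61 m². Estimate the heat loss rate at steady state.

Thermal resistances in series:
R_inner film = 1/(h_i·A) = 1/(8.8×5.61) = 0.02026 K/W
R_magnesite brick = L/(kA) = 0.07/(3.53×5.61) = 0.003535 K/W
R_perlite board = L/(kA) = 0.14/(0.0477×5.61) = 0.5232 K/W
R_outer film = 1/(h_o·A) = 1/(20.9×5.61) = 0.008529 K/W
R_total = 0.5555 K/W
Q = ΔT / R_total = 718 / 0.5555

Q ≈ 1290 W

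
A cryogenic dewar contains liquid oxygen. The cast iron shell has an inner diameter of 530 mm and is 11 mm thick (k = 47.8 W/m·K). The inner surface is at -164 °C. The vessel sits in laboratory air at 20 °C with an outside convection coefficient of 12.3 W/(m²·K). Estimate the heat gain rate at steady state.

Q ≈ 2160 W

Radial (spherical) resistances in series:
R_cast iron shell = (1/0.265 − 1/0.276)/(4π×47.8) = 2.504×10^-4 K/W
R_outer film = 1/(h·4πr_o²) = 1/(12.3×4π×0.276²) = 0.08493 K/W
R_total = 0.08518 K/W
Q = ΔT/R_total = 184/0.08518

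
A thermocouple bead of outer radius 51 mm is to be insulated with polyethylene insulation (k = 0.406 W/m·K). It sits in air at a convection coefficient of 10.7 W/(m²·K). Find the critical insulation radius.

r_cr ≈ 75.9 mm

For a sphere r_cr = 2k/h = 2×0.406/10.7
r_cr = 75.9 mm; since the bare radius (51 mm) is below r_cr, adding a thin layer of insulation will *increase* heat loss.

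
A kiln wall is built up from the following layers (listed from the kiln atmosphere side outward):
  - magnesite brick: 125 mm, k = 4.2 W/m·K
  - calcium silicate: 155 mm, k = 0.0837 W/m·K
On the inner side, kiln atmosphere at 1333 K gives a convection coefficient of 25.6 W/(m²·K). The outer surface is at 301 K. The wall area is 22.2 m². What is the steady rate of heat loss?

Q ≈ 11900 W

Model the wall as resistances in series:
R_inner film = 1/(h_i·A) = 1/(25.6×22.2) = 0.00176 K/W
R_magnesite brick = L/(kA) = 0.125/(4.2×22.2) = 0.001341 K/W
R_calcium silicate = L/(kA) = 0.155/(0.0837×22.2) = 0.08342 K/W
R_total = 0.08652 K/W
Q = ΔT / R_total = 1032 / 0.08652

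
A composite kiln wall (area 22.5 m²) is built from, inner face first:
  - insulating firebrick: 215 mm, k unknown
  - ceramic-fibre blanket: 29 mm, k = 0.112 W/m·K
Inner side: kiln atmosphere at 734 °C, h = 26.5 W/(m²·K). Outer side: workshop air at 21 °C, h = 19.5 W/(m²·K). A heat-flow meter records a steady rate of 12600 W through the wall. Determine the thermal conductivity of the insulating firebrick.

k ≈ 0.232 W/(m·K)

Model the wall as resistances in series:
R_inner film = 1/(h_i·A) = 1/(26.5×22.5) = 0.001677 K/W
R_ceramic-fibre blanket = L/(kA) = 0.029/(0.112×22.5) = 0.01151 K/W
R_outer film = 1/(h_o·A) = 1/(19.5×22.5) = 0.002279 K/W
Sum of known resistances R_other = 0.01546 K/W
Total R = ΔT/Q = 713/12600 = 0.05659 K/W
R_insulating firebrick = R_total − R_other = 0.04112 K/W
k = L/(R·A) = 0.215/(0.04112×22.5)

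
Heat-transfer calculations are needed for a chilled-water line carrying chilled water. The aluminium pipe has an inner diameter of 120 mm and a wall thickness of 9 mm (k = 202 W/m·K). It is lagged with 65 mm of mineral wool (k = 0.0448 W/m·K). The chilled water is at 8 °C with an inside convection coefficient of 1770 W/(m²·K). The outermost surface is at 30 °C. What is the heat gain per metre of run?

q′ ≈ 9.32 W/m

Treating each annulus and film as a series resistance:
R_inner film = 1/(h_i·2πr₁L) = 1/(1770×2π×0.06×1) = 0.001499 K/W
R_aluminium pipe wall = ln(69/60)/(2π×202×1) = 1.101×10^-4 K/W
R_mineral wool = ln(134/69)/(2π×0.0448×1) = 2.358 K/W
R_total = 2.36 K/W
Q = ΔT/R_total = 22/2.36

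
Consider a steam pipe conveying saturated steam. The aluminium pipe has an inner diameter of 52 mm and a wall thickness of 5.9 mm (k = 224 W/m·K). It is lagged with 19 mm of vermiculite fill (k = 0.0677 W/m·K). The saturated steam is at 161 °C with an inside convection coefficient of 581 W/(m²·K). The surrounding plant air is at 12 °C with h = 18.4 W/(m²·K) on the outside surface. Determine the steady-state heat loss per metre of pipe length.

q′ ≈ 116 W/m

Treating each annulus and film as a series resistance:
R_inner film = 1/(h_i·2πr₁L) = 1/(581×2π×0.026×1) = 0.01054 K/W
R_aluminium pipe wall = ln(31.9/26)/(2π×224×1) = 1.453×10^-4 K/W
R_vermiculite fill = ln(50.9/31.9)/(2π×0.0677×1) = 1.098 K/W
R_outer film = 1/(h_o·2πr_oL) = 1/(18.4×2π×0.0509×1) = 0.1699 K/W
R_total = 1.279 K/W
Q = ΔT/R_total = 149/1.279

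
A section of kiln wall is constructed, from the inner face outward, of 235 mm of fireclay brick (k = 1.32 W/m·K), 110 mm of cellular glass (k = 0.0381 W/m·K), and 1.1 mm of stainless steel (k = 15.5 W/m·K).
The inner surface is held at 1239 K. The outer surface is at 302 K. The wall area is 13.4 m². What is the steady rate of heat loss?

Model the wall as resistances in series:
R_fireclay brick = L/(kA) = 0.235/(1.32×13.4) = 0.01329 K/W
R_cellular glass = L/(kA) = 0.11/(0.0381×13.4) = 0.2155 K/W
R_stainless steel = L/(kA) = 0.0011/(15.5×13.4) = 5.296×10^-6 K/W
R_total = 0.2287 K/W
Q = ΔT / R_total = 937 / 0.2287

Q ≈ 4100 W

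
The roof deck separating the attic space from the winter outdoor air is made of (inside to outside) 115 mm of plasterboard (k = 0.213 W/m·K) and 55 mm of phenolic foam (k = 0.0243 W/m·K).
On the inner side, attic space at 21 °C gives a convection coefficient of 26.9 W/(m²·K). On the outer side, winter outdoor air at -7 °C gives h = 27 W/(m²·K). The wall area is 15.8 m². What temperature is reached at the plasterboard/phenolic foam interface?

T ≈ 15.4 °C

Treating each layer as a thermal resistance in series:
R_inner film = 1/(h_i·A) = 1/(26.9×15.8) = 0.002353 K/W
R_plasterboard = L/(kA) = 0.115/(0.213×15.8) = 0.03417 K/W
R_phenolic foam = L/(kA) = 0.055/(0.0243×15.8) = 0.1433 K/W
R_outer film = 1/(h_o·A) = 1/(27×15.8) = 0.002344 K/W
R_total = 0.1821 K/W;  Q = ΔT/R_total = 28/0.1821 = 153.7 W
T_interface = T_inner − Q·ΣR(inner→interface) = 21 − 154×0.03652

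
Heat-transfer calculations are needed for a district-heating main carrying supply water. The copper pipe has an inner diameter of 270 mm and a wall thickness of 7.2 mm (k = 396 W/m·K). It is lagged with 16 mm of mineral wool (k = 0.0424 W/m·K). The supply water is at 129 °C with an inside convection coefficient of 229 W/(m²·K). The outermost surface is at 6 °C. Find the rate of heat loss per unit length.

q′ ≈ 303 W/m

Treating each annulus and film as a series resistance:
R_inner film = 1/(h_i·2πr₁L) = 1/(229×2π×0.135×1) = 0.005148 K/W
R_copper pipe wall = ln(142.2/135)/(2π×396×1) = 2.088×10^-5 K/W
R_mineral wool = ln(158.2/142.2)/(2π×0.0424×1) = 0.4002 K/W
R_total = 0.4054 K/W
Q = ΔT/R_total = 123/0.4054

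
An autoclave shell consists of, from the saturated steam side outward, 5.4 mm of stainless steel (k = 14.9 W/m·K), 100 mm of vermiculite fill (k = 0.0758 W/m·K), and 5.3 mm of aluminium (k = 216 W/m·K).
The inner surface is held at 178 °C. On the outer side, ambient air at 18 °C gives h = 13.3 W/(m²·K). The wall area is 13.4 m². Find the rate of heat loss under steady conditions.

Thermal resistances in series:
R_stainless steel = L/(kA) = 0.0054/(14.9×13.4) = 2.705×10^-5 K/W
R_vermiculite fill = L/(kA) = 0.1/(0.0758×13.4) = 0.09845 K/W
R_aluminium = L/(kA) = 0.0053/(216×13.4) = 1.831×10^-6 K/W
R_outer film = 1/(h_o·A) = 1/(13.3×13.4) = 0.005611 K/W
R_total = 0.1041 K/W
Q = ΔT / R_total = 160 / 0.1041

Q ≈ 1540 W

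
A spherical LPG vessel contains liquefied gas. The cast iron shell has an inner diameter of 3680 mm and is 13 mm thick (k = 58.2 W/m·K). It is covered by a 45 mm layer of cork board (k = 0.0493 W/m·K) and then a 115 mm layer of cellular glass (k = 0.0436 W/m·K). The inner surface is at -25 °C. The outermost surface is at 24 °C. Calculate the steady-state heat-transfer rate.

Each spherical layer contributes R = (1/r_i − 1/r_o)/(4πk):
R_cast iron shell = (1/1.84 − 1/1.853)/(4π×58.2) = 5.213×10^-6 K/W
R_cork board = (1/1.853 − 1/1.898)/(4π×0.0493) = 0.02065 K/W
R_cellular glass = (1/1.898 − 1/2.013)/(4π×0.0436) = 0.05494 K/W
R_total = 0.07559 K/W
Q = ΔT/R_total = 49/0.07559

Q ≈ 648 W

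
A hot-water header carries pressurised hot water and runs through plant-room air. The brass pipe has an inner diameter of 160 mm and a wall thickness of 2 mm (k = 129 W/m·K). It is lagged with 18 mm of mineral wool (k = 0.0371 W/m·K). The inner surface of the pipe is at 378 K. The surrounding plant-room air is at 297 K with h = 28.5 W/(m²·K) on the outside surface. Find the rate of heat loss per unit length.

Cylindrical conduction, so R = ln(r₂/r₁)/(2πkL) per layer, in series:
R_brass pipe wall = ln(82/80)/(2π×129×1) = 3.046×10^-5 K/W
R_mineral wool = ln(100/82)/(2π×0.0371×1) = 0.8513 K/W
R_outer film = 1/(h_o·2πr_oL) = 1/(28.5×2π×0.1×1) = 0.05584 K/W
R_total = 0.9072 K/W
Q = ΔT/R_total = 81/0.9072

q′ ≈ 89.3 W/m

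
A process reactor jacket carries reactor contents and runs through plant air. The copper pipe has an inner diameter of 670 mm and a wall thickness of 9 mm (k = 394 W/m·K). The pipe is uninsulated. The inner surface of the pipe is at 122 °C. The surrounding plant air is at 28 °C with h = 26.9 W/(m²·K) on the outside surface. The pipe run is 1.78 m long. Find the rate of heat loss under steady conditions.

Radial resistances (cylindrical: R_cond = ln(r_o/r_i)/(2πkL), R_conv = 1/(h·2πrL)):
R_copper pipe wall = ln(344/335)/(2π×394×1.78) = 6.016×10^-6 K/W
R_outer film = 1/(h_o·2πr_oL) = 1/(26.9×2π×0.344×1.78) = 0.009662 K/W
R_total = 0.009669 K/W
Q = ΔT/R_total = 94/0.009669

Q ≈ 9720 W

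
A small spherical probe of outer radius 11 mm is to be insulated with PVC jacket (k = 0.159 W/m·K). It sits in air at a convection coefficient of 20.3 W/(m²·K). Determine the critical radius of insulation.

r_cr ≈ 15.7 mm

For a sphere r_cr = 2k/h = 2×0.159/20.3
r_cr = 15.7 mm; since the bare radius (11 mm) is below r_cr, adding a thin layer of insulation will *increase* heat loss.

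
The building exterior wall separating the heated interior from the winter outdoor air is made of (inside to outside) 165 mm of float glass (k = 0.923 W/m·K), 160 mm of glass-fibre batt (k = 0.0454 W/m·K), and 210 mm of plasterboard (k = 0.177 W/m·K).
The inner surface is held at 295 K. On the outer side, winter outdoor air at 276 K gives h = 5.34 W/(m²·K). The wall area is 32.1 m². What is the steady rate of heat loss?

Q ≈ 120 W

Thermal resistances in series:
R_float glass = L/(kA) = 0.165/(0.923×32.1) = 0.005569 K/W
R_glass-fibre batt = L/(kA) = 0.16/(0.0454×32.1) = 0.1098 K/W
R_plasterboard = L/(kA) = 0.21/(0.177×32.1) = 0.03696 K/W
R_outer film = 1/(h_o·A) = 1/(5.34×32.1) = 0.005834 K/W
R_total = 0.1582 K/W
Q = ΔT / R_total = 19 / 0.1582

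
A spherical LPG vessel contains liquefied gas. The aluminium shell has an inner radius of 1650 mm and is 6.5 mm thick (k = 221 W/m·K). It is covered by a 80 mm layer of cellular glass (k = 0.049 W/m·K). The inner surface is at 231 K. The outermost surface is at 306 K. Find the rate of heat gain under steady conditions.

Q ≈ 1660 W

Each spherical layer contributes R = (1/r_i − 1/r_o)/(4πk):
R_aluminium shell = (1/1.65 − 1/1.6565)/(4π×221) = 8.563×10^-7 K/W
R_cellular glass = (1/1.6565 − 1/1.7365)/(4π×0.049) = 0.04517 K/W
R_total = 0.04517 K/W
Q = ΔT/R_total = 75/0.04517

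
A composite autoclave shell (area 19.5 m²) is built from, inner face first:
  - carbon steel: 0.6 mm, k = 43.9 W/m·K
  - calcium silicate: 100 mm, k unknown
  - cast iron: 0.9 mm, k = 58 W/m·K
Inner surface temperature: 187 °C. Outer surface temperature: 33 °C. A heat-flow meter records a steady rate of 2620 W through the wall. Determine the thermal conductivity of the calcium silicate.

Treating each layer as a thermal resistance in series:
R_carbon steel = L/(kA) = 0.0006/(43.9×19.5) = 7.009×10^-7 K/W
R_cast iron = L/(kA) = 0.0009/(58×19.5) = 7.958×10^-7 K/W
Sum of known resistances R_other = 1.497×10^-6 K/W
Total R = ΔT/Q = 154/2620 = 0.05878 K/W
R_calcium silicate = R_total − R_other = 0.05878 K/W
k = L/(R·A) = 0.1/(0.05878×19.5)

k ≈ 0.0872 W/(m·K)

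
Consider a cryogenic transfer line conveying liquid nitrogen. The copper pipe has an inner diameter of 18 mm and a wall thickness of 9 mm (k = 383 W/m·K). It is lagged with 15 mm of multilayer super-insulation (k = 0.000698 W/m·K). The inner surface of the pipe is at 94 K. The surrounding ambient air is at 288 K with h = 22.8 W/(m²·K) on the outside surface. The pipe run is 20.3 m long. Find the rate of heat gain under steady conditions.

Q ≈ 28.5 W

For a radial system each layer contributes R = ln(r_out/r_in)/(2πkL); films add R = 1/(hA).
R_copper pipe wall = ln(18/9)/(2π×383×20.3) = 1.419×10^-5 K/W
R_multilayer super-insulation = ln(33/18)/(2π×0.000698×20.3) = 6.808 K/W
R_outer film = 1/(h_o·2πr_oL) = 1/(22.8×2π×0.033×20.3) = 0.01042 K/W
R_total = 6.819 K/W
Q = ΔT/R_total = 194/6.819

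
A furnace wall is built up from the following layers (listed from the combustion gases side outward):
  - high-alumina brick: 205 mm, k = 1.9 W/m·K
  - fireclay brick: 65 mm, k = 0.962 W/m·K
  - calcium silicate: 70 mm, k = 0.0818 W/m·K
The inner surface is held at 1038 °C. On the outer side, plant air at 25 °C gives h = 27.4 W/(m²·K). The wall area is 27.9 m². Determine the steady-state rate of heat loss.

Q ≈ 26500 W

Thermal resistances in series:
R_high-alumina brick = L/(kA) = 0.205/(1.9×27.9) = 0.003867 K/W
R_fireclay brick = L/(kA) = 0.065/(0.962×27.9) = 0.002422 K/W
R_calcium silicate = L/(kA) = 0.07/(0.0818×27.9) = 0.03067 K/W
R_outer film = 1/(h_o·A) = 1/(27.4×27.9) = 0.001308 K/W
R_total = 0.03827 K/W
Q = ΔT / R_total = 1013 / 0.03827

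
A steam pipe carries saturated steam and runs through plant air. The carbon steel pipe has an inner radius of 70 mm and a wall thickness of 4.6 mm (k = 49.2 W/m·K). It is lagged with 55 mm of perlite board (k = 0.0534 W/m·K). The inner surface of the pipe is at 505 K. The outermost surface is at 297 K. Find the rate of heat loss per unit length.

q′ ≈ 126 W/m

Per-layer cylindrical resistances, series-summed:
R_carbon steel pipe wall = ln(74.6/70)/(2π×49.2×1) = 2.059×10^-4 K/W
R_perlite board = ln(129.6/74.6)/(2π×0.0534×1) = 1.646 K/W
R_total = 1.646 K/W
Q = ΔT/R_total = 208/1.646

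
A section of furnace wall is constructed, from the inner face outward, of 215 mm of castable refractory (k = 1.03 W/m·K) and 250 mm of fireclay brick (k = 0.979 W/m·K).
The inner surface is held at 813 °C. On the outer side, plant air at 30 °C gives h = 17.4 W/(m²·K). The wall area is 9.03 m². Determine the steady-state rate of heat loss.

Q ≈ 13600 W

Treating each layer as a thermal resistance in series:
R_castable refractory = L/(kA) = 0.215/(1.03×9.03) = 0.02312 K/W
R_fireclay brick = L/(kA) = 0.25/(0.979×9.03) = 0.02828 K/W
R_outer film = 1/(h_o·A) = 1/(17.4×9.03) = 0.006364 K/W
R_total = 0.05776 K/W
Q = ΔT / R_total = 783 / 0.05776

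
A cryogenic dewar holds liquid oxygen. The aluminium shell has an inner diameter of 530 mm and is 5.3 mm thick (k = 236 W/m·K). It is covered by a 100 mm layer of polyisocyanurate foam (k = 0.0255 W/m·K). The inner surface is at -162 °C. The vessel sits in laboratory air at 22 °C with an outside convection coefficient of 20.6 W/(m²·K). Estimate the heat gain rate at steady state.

Q ≈ 58.5 W

For a spherical shell R = (1/r₁ − 1/r₂)/(4πk); film R = 1/(h·4πr²). In series:
R_aluminium shell = (1/0.265 − 1/0.2703)/(4π×236) = 2.495×10^-5 K/W
R_polyisocyanurate foam = (1/0.2703 − 1/0.3703)/(4π×0.0255) = 3.118 K/W
R_outer film = 1/(h·4πr_o²) = 1/(20.6×4π×0.3703²) = 0.02817 K/W
R_total = 3.146 K/W
Q = ΔT/R_total = 184/3.146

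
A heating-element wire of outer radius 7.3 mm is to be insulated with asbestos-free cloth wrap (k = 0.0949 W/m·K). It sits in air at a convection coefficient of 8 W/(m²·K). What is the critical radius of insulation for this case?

r_cr ≈ 11.9 mm

For a cylinder r_cr = k/h = 0.0949/8
r_cr = 11.9 mm; since the bare radius (7.3 mm) is below r_cr, adding a thin layer of insulation will *increase* heat loss.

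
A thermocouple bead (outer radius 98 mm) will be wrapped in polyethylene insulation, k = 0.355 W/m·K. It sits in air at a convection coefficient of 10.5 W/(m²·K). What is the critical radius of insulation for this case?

For a sphere r_cr = 2k/h = 2×0.355/10.5
r_cr = 67.6 mm; since the bare radius (98 mm) is above r_cr, any added insulation will reduce heat loss.

r_cr ≈ 67.6 mm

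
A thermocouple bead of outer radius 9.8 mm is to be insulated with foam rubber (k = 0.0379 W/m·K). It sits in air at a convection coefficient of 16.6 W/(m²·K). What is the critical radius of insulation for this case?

r_cr ≈ 4.57 mm

For a sphere r_cr = 2k/h = 2×0.0379/16.6
r_cr = 4.57 mm; since the bare radius (9.8 mm) is above r_cr, any added insulation will reduce heat loss.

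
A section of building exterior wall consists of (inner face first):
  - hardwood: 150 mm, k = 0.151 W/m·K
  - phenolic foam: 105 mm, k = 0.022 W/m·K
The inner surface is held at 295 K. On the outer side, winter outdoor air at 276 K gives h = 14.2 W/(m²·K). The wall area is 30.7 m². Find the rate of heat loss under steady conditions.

Model the wall as resistances in series:
R_hardwood = L/(kA) = 0.15/(0.151×30.7) = 0.03236 K/W
R_phenolic foam = L/(kA) = 0.105/(0.022×30.7) = 0.1555 K/W
R_outer film = 1/(h_o·A) = 1/(14.2×30.7) = 0.002294 K/W
R_total = 0.1901 K/W
Q = ΔT / R_total = 19 / 0.1901

Q ≈ 99.9 W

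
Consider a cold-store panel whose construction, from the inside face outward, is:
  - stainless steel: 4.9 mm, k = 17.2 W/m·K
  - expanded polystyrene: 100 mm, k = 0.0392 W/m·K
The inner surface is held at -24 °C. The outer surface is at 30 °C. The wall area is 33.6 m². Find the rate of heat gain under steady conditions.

Model the wall as resistances in series:
R_stainless steel = L/(kA) = 0.0049/(17.2×33.6) = 8.479×10^-6 K/W
R_expanded polystyrene = L/(kA) = 0.1/(0.0392×33.6) = 0.07592 K/W
R_total = 0.07593 K/W
Q = ΔT / R_total = 54 / 0.07593

Q ≈ 711 W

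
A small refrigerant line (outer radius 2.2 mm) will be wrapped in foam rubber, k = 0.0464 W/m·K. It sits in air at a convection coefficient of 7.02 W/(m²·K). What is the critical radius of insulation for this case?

r_cr ≈ 6.61 mm

For a cylinder r_cr = k/h = 0.0464/7.02
r_cr = 6.61 mm; since the bare radius (2.2 mm) is below r_cr, adding a thin layer of insulation will *increase* heat loss.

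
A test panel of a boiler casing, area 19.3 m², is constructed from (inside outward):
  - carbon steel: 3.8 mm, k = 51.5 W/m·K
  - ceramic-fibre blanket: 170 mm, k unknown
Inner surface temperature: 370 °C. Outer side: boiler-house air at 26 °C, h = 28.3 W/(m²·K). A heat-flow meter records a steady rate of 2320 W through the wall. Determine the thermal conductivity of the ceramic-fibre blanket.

Treating each layer as a thermal resistance in series:
R_carbon steel = L/(kA) = 0.0038/(51.5×19.3) = 3.823×10^-6 K/W
R_outer film = 1/(h_o·A) = 1/(28.3×19.3) = 0.001831 K/W
Sum of known resistances R_other = 0.001835 K/W
Total R = ΔT/Q = 344/2320 = 0.1483 K/W
R_ceramic-fibre blanket = R_total − R_other = 0.1464 K/W
k = L/(R·A) = 0.17/(0.1464×19.3)

k ≈ 0.0601 W/(m·K)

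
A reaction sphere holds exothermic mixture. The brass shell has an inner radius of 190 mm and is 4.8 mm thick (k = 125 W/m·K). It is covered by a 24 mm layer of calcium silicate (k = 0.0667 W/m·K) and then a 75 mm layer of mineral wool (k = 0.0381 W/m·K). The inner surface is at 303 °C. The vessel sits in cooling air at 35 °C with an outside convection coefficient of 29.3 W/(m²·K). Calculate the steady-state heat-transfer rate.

For a spherical shell R = (1/r₁ − 1/r₂)/(4πk); film R = 1/(h·4πr²). In series:
R_brass shell = (1/0.19 − 1/0.1948)/(4π×125) = 8.256×10^-5 K/W
R_calcium silicate = (1/0.1948 − 1/0.2188)/(4π×0.0667) = 0.6718 K/W
R_mineral wool = (1/0.2188 − 1/0.2938)/(4π×0.0381) = 2.437 K/W
R_outer film = 1/(h·4πr_o²) = 1/(29.3×4π×0.2938²) = 0.03146 K/W
R_total = 3.14 K/W
Q = ΔT/R_total = 268/3.14

Q ≈ 85.3 W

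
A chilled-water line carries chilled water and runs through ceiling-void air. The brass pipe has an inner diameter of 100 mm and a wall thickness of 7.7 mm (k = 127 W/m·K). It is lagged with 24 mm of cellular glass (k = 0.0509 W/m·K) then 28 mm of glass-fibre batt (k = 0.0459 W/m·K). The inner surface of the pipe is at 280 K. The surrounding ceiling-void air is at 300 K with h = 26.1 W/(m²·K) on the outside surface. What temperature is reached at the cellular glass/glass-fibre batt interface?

T ≈ 290 K

Radial resistances (cylindrical: R_cond = ln(r_o/r_i)/(2πkL), R_conv = 1/(h·2πrL)):
R_brass pipe wall = ln(57.7/50)/(2π×127×1) = 1.795×10^-4 K/W
R_cellular glass = ln(81.7/57.7)/(2π×0.0509×1) = 1.087 K/W
R_glass-fibre batt = ln(109.7/81.7)/(2π×0.0459×1) = 1.022 K/W
R_outer film = 1/(h_o·2πr_oL) = 1/(26.1×2π×0.1097×1) = 0.05559 K/W
R_total = 2.165 K/W
Q = ΔT/R_total = 20/2.165
Q = 9.24 W/m
T_interface = T_inner + Q·ΣR(inner→interface) = 280 + 9.24×1.088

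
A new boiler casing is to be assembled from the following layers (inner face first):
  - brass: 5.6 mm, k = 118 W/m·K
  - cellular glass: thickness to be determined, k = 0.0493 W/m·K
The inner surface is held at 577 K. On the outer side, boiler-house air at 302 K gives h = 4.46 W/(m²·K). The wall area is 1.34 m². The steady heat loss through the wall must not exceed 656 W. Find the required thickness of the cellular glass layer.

L ≈ 16.6 mm

Treating each layer as a thermal resistance in series:
R_brass = L/(kA) = 0.0056/(118×1.34) = 3.542×10^-5 K/W
R_outer film = 1/(h_o·A) = 1/(4.46×1.34) = 0.1673 K/W
Sum of the known resistances R_other = 0.1674 K/W
Required total resistance R_tot = ΔT/Q_allow = 275/656 = 0.4192 K/W
R_cellular glass = R_tot − R_other = 0.2518 K/W
L = R·k·A = 0.2518×0.0493×1.34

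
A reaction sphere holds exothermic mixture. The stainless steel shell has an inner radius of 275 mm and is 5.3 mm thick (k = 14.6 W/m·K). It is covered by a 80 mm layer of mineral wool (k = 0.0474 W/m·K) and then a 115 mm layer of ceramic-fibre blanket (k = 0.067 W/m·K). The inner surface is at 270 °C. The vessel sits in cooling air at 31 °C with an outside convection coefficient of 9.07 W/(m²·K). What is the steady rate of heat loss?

Each spherical layer contributes R = (1/r_i − 1/r_o)/(4πk):
R_stainless steel shell = (1/0.275 − 1/0.2803)/(4π×14.6) = 3.748×10^-4 K/W
R_mineral wool = (1/0.2803 − 1/0.3603)/(4π×0.0474) = 1.33 K/W
R_ceramic-fibre blanket = (1/0.3603 − 1/0.4753)/(4π×0.067) = 0.7976 K/W
R_outer film = 1/(h·4πr_o²) = 1/(9.07×4π×0.4753²) = 0.03884 K/W
R_total = 2.167 K/W
Q = ΔT/R_total = 239/2.167

Q ≈ 110 W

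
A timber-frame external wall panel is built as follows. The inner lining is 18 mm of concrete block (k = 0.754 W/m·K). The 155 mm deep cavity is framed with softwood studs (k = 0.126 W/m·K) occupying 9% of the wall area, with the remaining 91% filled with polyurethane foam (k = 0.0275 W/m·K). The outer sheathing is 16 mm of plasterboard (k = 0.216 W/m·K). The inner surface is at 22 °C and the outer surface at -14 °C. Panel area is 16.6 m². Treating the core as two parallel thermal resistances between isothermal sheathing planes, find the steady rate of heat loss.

Sheathing layers in series; stud and cavity paths in parallel between them.
R_inner = 0.018/(0.754×16.6) = 0.001438 K/W
R_stud  = 0.155/(0.126×0.09×16.6) = 0.8234 K/W
R_cav   = 0.155/(0.0275×0.91×16.6) = 0.3731 K/W
1/R_core = 1/R_stud + 1/R_cav → R_core = 0.2568 K/W
R_outer = 0.016/(0.216×16.6) = 0.004462 K/W
R_total = 0.2627 K/W
Q = ΔT/R_total = 36/0.2627

Q ≈ 137 W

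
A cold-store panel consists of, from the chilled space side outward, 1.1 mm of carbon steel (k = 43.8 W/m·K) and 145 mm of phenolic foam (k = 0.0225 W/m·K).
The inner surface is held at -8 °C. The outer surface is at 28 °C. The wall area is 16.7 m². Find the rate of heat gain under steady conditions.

Model the wall as resistances in series:
R_carbon steel = L/(kA) = 0.0011/(43.8×16.7) = 1.504×10^-6 K/W
R_phenolic foam = L/(kA) = 0.145/(0.0225×16.7) = 0.3859 K/W
R_total = 0.3859 K/W
Q = ΔT / R_total = 36 / 0.3859

Q ≈ 93.3 W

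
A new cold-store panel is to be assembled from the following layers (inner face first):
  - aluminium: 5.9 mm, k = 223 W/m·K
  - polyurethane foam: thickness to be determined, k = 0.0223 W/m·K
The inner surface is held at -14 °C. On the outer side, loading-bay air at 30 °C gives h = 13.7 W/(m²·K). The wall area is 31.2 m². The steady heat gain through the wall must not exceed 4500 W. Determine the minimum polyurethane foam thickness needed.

Series thermal resistances:
R_aluminium = L/(kA) = 0.0059/(223×31.2) = 8.48×10^-7 K/W
R_outer film = 1/(h_o·A) = 1/(13.7×31.2) = 0.00234 K/W
Sum of the known resistances R_other = 0.00234 K/W
Required total resistance R_tot = ΔT/Q_allow = 44/4500 = 0.009778 K/W
R_polyurethane foam = R_tot − R_other = 0.007437 K/W
L = R·k·A = 0.007437×0.0223×31.2

L ≈ 5.17 mm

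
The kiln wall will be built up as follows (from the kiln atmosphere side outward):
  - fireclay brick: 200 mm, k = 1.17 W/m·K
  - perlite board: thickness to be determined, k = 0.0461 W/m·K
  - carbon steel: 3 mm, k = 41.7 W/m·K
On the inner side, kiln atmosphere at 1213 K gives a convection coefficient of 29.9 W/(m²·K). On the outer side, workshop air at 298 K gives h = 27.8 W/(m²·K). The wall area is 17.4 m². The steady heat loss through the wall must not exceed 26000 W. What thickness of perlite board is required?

Thermal resistances in series:
R_inner film = 1/(h_i·A) = 1/(29.9×17.4) = 0.001922 K/W
R_fireclay brick = L/(kA) = 0.2/(1.17×17.4) = 0.009824 K/W
R_carbon steel = L/(kA) = 0.003/(41.7×17.4) = 4.135×10^-6 K/W
R_outer film = 1/(h_o·A) = 1/(27.8×17.4) = 0.002067 K/W
Sum of the known resistances R_other = 0.01382 K/W
Required total resistance R_tot = ΔT/Q_allow = 915/26000 = 0.03519 K/W
R_perlite board = R_tot − R_other = 0.02137 K/W
L = R·k·A = 0.02137×0.0461×17.4

L ≈ 17.1 mm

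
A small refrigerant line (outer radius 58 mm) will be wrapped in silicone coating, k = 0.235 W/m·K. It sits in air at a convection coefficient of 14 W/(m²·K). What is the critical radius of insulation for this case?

For a cylinder r_cr = k/h = 0.235/14
r_cr = 16.8 mm; since the bare radius (58 mm) is above r_cr, any added insulation will reduce heat loss.

r_cr ≈ 16.8 mm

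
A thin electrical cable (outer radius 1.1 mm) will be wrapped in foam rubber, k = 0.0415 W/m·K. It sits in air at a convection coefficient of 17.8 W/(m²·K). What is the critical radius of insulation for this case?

r_cr ≈ 2.33 mm

For a cylinder r_cr = k/h = 0.0415/17.8
r_cr = 2.33 mm; since the bare radius (1.1 mm) is below r_cr, adding a thin layer of insulation will *increase* heat loss.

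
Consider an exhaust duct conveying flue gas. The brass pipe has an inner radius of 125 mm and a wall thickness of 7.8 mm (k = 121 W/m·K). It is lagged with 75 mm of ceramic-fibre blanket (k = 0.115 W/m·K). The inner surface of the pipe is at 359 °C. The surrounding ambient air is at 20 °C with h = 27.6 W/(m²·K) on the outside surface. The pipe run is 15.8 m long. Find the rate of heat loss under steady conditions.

Q ≈ 8270 W

For a radial system each layer contributes R = ln(r_out/r_in)/(2πkL); films add R = 1/(hA).
R_brass pipe wall = ln(132.8/125)/(2π×121×15.8) = 5.039×10^-6 K/W
R_ceramic-fibre blanket = ln(207.8/132.8)/(2π×0.115×15.8) = 0.03922 K/W
R_outer film = 1/(h_o·2πr_oL) = 1/(27.6×2π×0.2078×15.8) = 0.001756 K/W
R_total = 0.04098 K/W
Q = ΔT/R_total = 339/0.04098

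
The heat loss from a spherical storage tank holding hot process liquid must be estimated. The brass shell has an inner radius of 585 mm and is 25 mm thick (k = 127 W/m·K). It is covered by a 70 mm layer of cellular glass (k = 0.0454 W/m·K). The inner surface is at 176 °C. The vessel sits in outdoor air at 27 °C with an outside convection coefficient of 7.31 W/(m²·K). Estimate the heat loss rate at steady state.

Radial (spherical) resistances in series:
R_brass shell = (1/0.585 − 1/0.61)/(4π×127) = 4.39×10^-5 K/W
R_cellular glass = (1/0.61 − 1/0.68)/(4π×0.0454) = 0.2958 K/W
R_outer film = 1/(h·4πr_o²) = 1/(7.31×4π×0.68²) = 0.02354 K/W
R_total = 0.3194 K/W
Q = ΔT/R_total = 149/0.3194

Q ≈ 467 W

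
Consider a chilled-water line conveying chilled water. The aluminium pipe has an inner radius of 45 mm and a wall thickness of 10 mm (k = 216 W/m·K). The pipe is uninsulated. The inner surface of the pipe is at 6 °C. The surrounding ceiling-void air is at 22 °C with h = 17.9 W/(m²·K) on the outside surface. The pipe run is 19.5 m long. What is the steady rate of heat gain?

Q ≈ 1930 W

Cylindrical conduction, so R = ln(r₂/r₁)/(2πkL) per layer, in series:
R_aluminium pipe wall = ln(55/45)/(2π×216×19.5) = 7.583×10^-6 K/W
R_outer film = 1/(h_o·2πr_oL) = 1/(17.9×2π×0.055×19.5) = 0.00829 K/W
R_total = 0.008298 K/W
Q = ΔT/R_total = 16/0.008298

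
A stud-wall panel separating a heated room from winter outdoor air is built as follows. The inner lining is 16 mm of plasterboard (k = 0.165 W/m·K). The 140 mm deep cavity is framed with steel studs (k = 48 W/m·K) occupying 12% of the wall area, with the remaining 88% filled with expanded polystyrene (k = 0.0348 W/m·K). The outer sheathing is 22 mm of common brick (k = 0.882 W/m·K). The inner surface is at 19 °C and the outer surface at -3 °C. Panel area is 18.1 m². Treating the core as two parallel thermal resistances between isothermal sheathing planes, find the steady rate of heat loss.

Sheathing layers in series; stud and cavity paths in parallel between them.
R_inner = 0.016/(0.165×18.1) = 0.005357 K/W
R_stud  = 0.14/(48×0.12×18.1) = 0.001343 K/W
R_cav   = 0.14/(0.0348×0.88×18.1) = 0.2526 K/W
1/R_core = 1/R_stud + 1/R_cav → R_core = 0.001336 K/W
R_outer = 0.022/(0.882×18.1) = 0.001378 K/W
R_total = 0.008071 K/W
Q = ΔT/R_total = 22/0.008071

Q ≈ 2730 W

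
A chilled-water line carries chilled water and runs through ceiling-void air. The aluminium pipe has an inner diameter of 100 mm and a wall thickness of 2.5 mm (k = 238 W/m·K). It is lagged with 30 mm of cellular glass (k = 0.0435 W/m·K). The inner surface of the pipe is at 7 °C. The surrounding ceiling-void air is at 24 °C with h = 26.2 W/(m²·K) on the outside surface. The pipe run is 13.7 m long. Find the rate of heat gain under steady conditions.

Treating each annulus and film as a series resistance:
R_aluminium pipe wall = ln(52.5/50)/(2π×238×13.7) = 2.382×10^-6 K/W
R_cellular glass = ln(82.5/52.5)/(2π×0.0435×13.7) = 0.1207 K/W
R_outer film = 1/(h_o·2πr_oL) = 1/(26.2×2π×0.0825×13.7) = 0.005375 K/W
R_total = 0.1261 K/W
Q = ΔT/R_total = 17/0.1261

Q ≈ 135 W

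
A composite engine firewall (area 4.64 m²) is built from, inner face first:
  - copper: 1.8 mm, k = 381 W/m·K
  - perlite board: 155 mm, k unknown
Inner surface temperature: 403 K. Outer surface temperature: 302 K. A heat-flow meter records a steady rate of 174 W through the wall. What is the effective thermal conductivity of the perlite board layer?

Series thermal resistances:
R_copper = L/(kA) = 0.0018/(381×4.64) = 1.018×10^-6 K/W
Sum of known resistances R_other = 1.018×10^-6 K/W
Total R = ΔT/Q = 101/174 = 0.5805 K/W
R_perlite board = R_total − R_other = 0.5805 K/W
k = L/(R·A) = 0.155/(0.5805×4.64)

k ≈ 0.0575 W/(m·K)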